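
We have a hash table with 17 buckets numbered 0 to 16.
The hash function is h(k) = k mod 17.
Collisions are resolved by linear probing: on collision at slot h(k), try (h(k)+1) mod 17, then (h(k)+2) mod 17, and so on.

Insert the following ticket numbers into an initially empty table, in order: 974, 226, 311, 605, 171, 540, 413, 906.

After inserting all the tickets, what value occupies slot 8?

974 hashes to 5; slot 5 is free => place at 5.
226 hashes to 5; 5 taken => place at 6.
311 hashes to 5; 5,6 taken => place at 7.
605 hashes to 10; slot 10 is free => place at 10.
171 hashes to 1; slot 1 is free => place at 1.
540 hashes to 13; slot 13 is free => place at 13.
413 hashes to 5; 5,6,7 taken => place at 8.
906 hashes to 5; 5,6,7,8 taken => place at 9.
Table: [-, 171, -, -, -, 974, 226, 311, 413, 906, 605, -, -, 540, -, -, -]

413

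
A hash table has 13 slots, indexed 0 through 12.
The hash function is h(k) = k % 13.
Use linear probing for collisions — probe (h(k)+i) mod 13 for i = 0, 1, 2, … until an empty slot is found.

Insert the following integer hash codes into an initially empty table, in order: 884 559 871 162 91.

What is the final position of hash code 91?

3

884 hashes to 0; slot 0 is free → place at 0.
559 hashes to 0; 0 taken → place at 1.
871 hashes to 0; 0,1 taken → place at 2.
162 hashes to 6; slot 6 is free → place at 6.
91 hashes to 0; 0,1,2 taken → place at 3.
Table: [884, 559, 871, 91, ., ., 162, ., ., ., ., ., .]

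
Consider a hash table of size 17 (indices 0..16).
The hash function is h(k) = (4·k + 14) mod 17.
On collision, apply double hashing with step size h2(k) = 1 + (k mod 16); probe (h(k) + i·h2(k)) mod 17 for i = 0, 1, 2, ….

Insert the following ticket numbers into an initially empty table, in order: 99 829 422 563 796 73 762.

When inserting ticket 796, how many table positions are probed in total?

3

99: h=2 => slot 2
829: h=15 => slot 15
422: h=2, h2=7, probe 2,9 => slot 9
563: h=5 => slot 5
796: h=2, h2=13, probe 2,15,11 => slot 11
73: h=0 => slot 0
762: h=2, h2=11, probe 2,13 => slot 13
Table: [73, _, 99, _, _, 563, _, _, _, 422, _, 796, _, 762, _, 829, _]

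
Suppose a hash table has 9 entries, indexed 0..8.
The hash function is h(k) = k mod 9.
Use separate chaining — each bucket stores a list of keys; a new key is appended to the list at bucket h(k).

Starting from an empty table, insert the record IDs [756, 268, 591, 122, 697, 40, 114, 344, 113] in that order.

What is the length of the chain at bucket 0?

756 → bucket 0
268 → bucket 7
591 → bucket 6
122 → bucket 5
697 → bucket 4
40 → bucket 4 (collision)
114 → bucket 6 (collision)
344 → bucket 2
113 → bucket 5 (collision)
Final buckets:
0: 756
1: _
2: 344
3: _
4: 697 -> 40
5: 122 -> 113
6: 591 -> 114
7: 268
8: _

1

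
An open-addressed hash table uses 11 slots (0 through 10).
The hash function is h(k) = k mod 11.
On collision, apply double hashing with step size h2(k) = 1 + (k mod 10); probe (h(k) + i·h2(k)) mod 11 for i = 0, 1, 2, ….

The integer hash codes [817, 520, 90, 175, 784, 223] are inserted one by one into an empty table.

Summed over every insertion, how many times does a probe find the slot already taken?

3

817: h=3 -> slot 3
520: h=3, h2=1, probe 3,4 -> slot 4
90: h=2 -> slot 2
175: h=10 -> slot 10
784: h=3, h2=5, probe 3,8 -> slot 8
223: h=3, h2=4, probe 3,7 -> slot 7
Table: [_, _, 90, 817, 520, _, _, 223, 784, _, 175]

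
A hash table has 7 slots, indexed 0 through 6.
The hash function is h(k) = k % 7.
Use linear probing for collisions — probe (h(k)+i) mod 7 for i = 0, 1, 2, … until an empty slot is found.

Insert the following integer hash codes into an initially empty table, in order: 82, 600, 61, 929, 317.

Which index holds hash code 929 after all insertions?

1

82 hashes to 5; slot 5 is free => place at 5.
600 hashes to 5; 5 taken => place at 6.
61 hashes to 5; 5,6 taken => place at 0.
929 hashes to 5; 5,6,0 taken => place at 1.
317 hashes to 2; slot 2 is free => place at 2.
Table: [61, 929, 317, ∅, ∅, 82, 600]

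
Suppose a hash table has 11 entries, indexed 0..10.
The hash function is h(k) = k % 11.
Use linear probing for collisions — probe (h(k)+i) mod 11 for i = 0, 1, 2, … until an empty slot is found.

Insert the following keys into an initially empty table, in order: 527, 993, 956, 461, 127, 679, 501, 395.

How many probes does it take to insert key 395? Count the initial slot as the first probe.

Insert 527: h=10, slot 10 empty => index 10.
Insert 993: h=3, slot 3 empty => index 3.
Insert 956: h=10, slot 10 occupied => index 0.
Insert 461: h=10, slots 10,0 occupied => index 1.
Insert 127: h=6, slot 6 empty => index 6.
Insert 679: h=8, slot 8 empty => index 8.
Insert 501: h=6, slot 6 occupied => index 7.
Insert 395: h=10, slots 10,0,1 occupied => index 2.
Table: [956, 461, 395, 993, —, —, 127, 501, 679, —, 527]

4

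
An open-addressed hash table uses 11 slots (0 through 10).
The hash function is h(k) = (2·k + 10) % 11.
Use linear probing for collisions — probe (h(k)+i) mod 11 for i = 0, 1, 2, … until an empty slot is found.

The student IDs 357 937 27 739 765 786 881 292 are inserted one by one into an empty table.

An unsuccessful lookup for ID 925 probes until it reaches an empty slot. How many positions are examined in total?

357 hashes to 9; slot 9 is free => place at 9.
937 hashes to 3; slot 3 is free => place at 3.
27 hashes to 9; 9 taken => place at 10.
739 hashes to 3; 3 taken => place at 4.
765 hashes to 0; slot 0 is free => place at 0.
786 hashes to 9; 9,10,0 taken => place at 1.
881 hashes to 1; 1 taken => place at 2.
292 hashes to 0; 0,1,2,3,4 taken => place at 5.
Table: [765, 786, 881, 937, 739, 292, ., ., ., 357, 27]
Lookup 925: h=1, probe 1,2,3,4,5,6 → slot 6 empty, not found.

6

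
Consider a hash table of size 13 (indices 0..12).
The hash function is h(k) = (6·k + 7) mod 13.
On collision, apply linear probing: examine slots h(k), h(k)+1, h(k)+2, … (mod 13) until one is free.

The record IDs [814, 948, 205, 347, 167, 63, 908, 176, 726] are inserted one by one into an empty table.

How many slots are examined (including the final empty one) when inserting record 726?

6

814: h=3 => slot 3
948: h=1 => slot 1
205: h=2 => slot 2
347: h=9 => slot 9
167: h=8 => slot 8
63: h=8, probe 8,9,10 => slot 10
908: h=8, probe 8,9,10,11 => slot 11
176: h=10, probe 10,11,12 => slot 12
726: h=8, probe 8,9,10,11,12,0 => slot 0
Table: [726, 948, 205, 814, -, -, -, -, 167, 347, 63, 908, 176]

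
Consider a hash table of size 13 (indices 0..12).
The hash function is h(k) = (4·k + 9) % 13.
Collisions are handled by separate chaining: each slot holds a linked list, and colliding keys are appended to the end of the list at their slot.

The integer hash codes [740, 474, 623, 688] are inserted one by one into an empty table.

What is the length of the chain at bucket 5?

3

Insert 740: h=5, bucket 5 empty → new chain.
Insert 474: h=7, bucket 7 empty → new chain.
Insert 623: h=5, bucket 5 nonempty → append to chain.
Insert 688: h=5, bucket 5 nonempty → append to chain.
Final buckets:
0: _
1: _
2: _
3: _
4: _
5: 740 -> 623 -> 688
6: _
7: 474
8: _
9: _
10: _
11: _
12: _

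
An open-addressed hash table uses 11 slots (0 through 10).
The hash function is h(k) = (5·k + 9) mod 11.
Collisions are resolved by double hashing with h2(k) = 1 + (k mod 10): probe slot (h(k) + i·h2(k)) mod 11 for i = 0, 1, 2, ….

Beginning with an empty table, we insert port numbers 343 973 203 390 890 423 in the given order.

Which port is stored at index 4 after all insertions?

890

343 hashes to 8; slot 8 is free => place at 8.
973 hashes to 1; slot 1 is free => place at 1.
203 hashes to 1, h2=4; 1 taken => place at 5.
390 hashes to 1, h2=1; 1 taken => place at 2.
890 hashes to 4; slot 4 is free => place at 4.
423 hashes to 1, h2=4; 1,5 taken => place at 9.
Table: [∅, 973, 390, ∅, 890, 203, ∅, ∅, 343, 423, ∅]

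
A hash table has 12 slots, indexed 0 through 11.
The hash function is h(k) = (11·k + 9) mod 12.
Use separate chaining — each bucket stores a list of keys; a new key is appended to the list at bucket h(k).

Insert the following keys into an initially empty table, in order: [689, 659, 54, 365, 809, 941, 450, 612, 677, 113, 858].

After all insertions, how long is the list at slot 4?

Insert 689: h=4, bucket 4 empty -> new chain.
Insert 659: h=10, bucket 10 empty -> new chain.
Insert 54: h=3, bucket 3 empty -> new chain.
Insert 365: h=4, bucket 4 nonempty -> append to chain.
Insert 809: h=4, bucket 4 nonempty -> append to chain.
Insert 941: h=4, bucket 4 nonempty -> append to chain.
Insert 450: h=3, bucket 3 nonempty -> append to chain.
Insert 612: h=9, bucket 9 empty -> new chain.
Insert 677: h=4, bucket 4 nonempty -> append to chain.
Insert 113: h=4, bucket 4 nonempty -> append to chain.
Insert 858: h=3, bucket 3 nonempty -> append to chain.
Final buckets:
0: —
1: —
2: —
3: 54 -> 450 -> 858
4: 689 -> 365 -> 809 -> 941 -> 677 -> 113
5: —
6: —
7: —
8: —
9: 612
10: 659
11: —

6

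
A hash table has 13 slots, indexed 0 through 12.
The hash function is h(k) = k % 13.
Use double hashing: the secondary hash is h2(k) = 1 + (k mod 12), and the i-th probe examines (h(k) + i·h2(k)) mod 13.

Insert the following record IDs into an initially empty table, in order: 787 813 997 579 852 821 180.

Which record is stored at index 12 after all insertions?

180

787: h=7 → slot 7
813: h=7, h2=10, probe 7,4 → slot 4
997: h=9 → slot 9
579: h=7, h2=4, probe 7,11 → slot 11
852: h=7, h2=1, probe 7,8 → slot 8
821: h=2 → slot 2
180: h=11, h2=1, probe 11,12 → slot 12
Table: [—, —, 821, —, 813, —, —, 787, 852, 997, —, 579, 180]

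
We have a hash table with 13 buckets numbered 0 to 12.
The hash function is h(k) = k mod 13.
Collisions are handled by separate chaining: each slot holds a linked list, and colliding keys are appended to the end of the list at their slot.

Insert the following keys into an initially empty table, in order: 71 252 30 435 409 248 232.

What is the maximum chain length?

3

71 → bucket 6
252 → bucket 5
30 → bucket 4
435 → bucket 6 (collision)
409 → bucket 6 (collision)
248 → bucket 1
232 → bucket 11
Final buckets:
0: -
1: 248
2: -
3: -
4: 30
5: 252
6: 71 -> 435 -> 409
7: -
8: -
9: -
10: -
11: 232
12: -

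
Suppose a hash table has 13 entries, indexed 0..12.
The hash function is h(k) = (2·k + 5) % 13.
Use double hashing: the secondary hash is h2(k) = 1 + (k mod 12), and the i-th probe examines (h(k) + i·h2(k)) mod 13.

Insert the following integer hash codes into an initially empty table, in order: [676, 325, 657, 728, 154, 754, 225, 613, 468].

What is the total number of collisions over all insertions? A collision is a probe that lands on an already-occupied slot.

7

676 hashes to 5; slot 5 is free -> place at 5.
325 hashes to 5, h2=2; 5 taken -> place at 7.
657 hashes to 6; slot 6 is free -> place at 6.
728 hashes to 5, h2=9; 5 taken -> place at 1.
154 hashes to 1, h2=11; 1 taken -> place at 12.
754 hashes to 5, h2=11; 5 taken -> place at 3.
225 hashes to 0; slot 0 is free -> place at 0.
613 hashes to 9; slot 9 is free -> place at 9.
468 hashes to 5, h2=1; 5,6,7 taken -> place at 8.
Table: [225, 728, ., 754, ., 676, 657, 325, 468, 613, ., ., 154]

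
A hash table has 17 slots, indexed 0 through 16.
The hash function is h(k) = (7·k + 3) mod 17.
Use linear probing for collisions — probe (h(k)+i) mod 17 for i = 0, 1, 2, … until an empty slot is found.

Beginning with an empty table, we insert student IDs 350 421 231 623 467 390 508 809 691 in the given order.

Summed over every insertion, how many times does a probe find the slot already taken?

9

350: h=5 -> slot 5
421: h=9 -> slot 9
231: h=5, probe 5,6 -> slot 6
623: h=12 -> slot 12
467: h=8 -> slot 8
390: h=13 -> slot 13
508: h=6, probe 6,7 -> slot 7
809: h=5, probe 5,6,7,8,9,10 -> slot 10
691: h=12, probe 12,13,14 -> slot 14
Table: [., ., ., ., ., 350, 231, 508, 467, 421, 809, ., 623, 390, 691, ., .]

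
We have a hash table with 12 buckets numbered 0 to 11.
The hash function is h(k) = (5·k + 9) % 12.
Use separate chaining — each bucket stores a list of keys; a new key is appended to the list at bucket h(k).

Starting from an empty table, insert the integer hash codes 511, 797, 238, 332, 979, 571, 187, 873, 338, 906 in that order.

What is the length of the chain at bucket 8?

511 -> bucket 8
797 -> bucket 10
238 -> bucket 11
332 -> bucket 1
979 -> bucket 8 (collision)
571 -> bucket 8 (collision)
187 -> bucket 8 (collision)
873 -> bucket 6
338 -> bucket 7
906 -> bucket 3
Final buckets:
0: .
1: 332
2: .
3: 906
4: .
5: .
6: 873
7: 338
8: 511 -> 979 -> 571 -> 187
9: .
10: 797
11: 238

4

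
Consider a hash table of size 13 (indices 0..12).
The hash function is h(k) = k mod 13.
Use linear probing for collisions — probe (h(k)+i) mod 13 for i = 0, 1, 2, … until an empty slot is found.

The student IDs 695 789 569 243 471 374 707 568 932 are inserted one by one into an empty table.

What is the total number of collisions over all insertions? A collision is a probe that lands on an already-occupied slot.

695: h=6 → slot 6
789: h=9 → slot 9
569: h=10 → slot 10
243: h=9, probe 9,10,11 → slot 11
471: h=3 → slot 3
374: h=10, probe 10,11,12 → slot 12
707: h=5 → slot 5
568: h=9, probe 9,10,11,12,0 → slot 0
932: h=9, probe 9,10,11,12,0,1 → slot 1
Table: [568, 932, _, 471, _, 707, 695, _, _, 789, 569, 243, 374]

13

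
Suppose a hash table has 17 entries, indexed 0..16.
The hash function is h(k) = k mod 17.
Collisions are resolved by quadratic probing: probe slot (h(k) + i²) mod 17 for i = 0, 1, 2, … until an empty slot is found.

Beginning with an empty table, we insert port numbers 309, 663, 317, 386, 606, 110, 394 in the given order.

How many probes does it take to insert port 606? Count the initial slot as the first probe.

Insert 309: h=3, slot 3 empty → index 3.
Insert 663: h=0, slot 0 empty → index 0.
Insert 317: h=11, slot 11 empty → index 11.
Insert 386: h=12, slot 12 empty → index 12.
Insert 606: h=11, slots 11,12 occupied → index 15.
Insert 110: h=8, slot 8 empty → index 8.
Insert 394: h=3, slot 3 occupied → index 4.
Table: [663, ∅, ∅, 309, 394, ∅, ∅, ∅, 110, ∅, ∅, 317, 386, ∅, ∅, 606, ∅]

3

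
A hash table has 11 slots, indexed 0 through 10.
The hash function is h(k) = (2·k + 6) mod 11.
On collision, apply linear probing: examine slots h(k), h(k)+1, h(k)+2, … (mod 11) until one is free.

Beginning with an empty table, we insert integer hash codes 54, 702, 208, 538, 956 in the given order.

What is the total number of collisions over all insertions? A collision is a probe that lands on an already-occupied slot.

6

54 hashes to 4; slot 4 is free → place at 4.
702 hashes to 2; slot 2 is free → place at 2.
208 hashes to 4; 4 taken → place at 5.
538 hashes to 4; 4,5 taken → place at 6.
956 hashes to 4; 4,5,6 taken → place at 7.
Table: [—, —, 702, —, 54, 208, 538, 956, —, —, —]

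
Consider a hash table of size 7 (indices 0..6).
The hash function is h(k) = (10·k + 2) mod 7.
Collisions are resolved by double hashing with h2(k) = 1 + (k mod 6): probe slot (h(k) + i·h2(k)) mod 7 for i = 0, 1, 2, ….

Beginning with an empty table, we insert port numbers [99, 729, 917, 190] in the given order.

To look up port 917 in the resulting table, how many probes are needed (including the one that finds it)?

Insert 99: h=5, slot 5 empty => index 5.
Insert 729: h=5, h2=4, slot 5 occupied => index 2.
Insert 917: h=2, h2=6, slot 2 occupied => index 1.
Insert 190: h=5, h2=5, slot 5 occupied => index 3.
Table: [—, 917, 729, 190, —, 99, —]
Lookup 917: h=2, h2=6, probe 2,1 → found at 1.

2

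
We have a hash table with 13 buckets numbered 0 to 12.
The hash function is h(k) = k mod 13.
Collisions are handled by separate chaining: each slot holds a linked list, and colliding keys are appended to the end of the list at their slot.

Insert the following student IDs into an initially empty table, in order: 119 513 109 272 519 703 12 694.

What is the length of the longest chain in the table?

119 -> bucket 2
513 -> bucket 6
109 -> bucket 5
272 -> bucket 12
519 -> bucket 12 (collision)
703 -> bucket 1
12 -> bucket 12 (collision)
694 -> bucket 5 (collision)
Final buckets:
0: _
1: 703
2: 119
3: _
4: _
5: 109 -> 694
6: 513
7: _
8: _
9: _
10: _
11: _
12: 272 -> 519 -> 12

3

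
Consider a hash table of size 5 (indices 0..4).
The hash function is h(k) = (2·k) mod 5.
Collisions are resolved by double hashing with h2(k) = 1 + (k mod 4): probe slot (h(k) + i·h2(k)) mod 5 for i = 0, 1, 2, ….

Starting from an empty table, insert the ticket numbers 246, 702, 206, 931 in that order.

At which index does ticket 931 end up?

246 hashes to 2; slot 2 is free => place at 2.
702 hashes to 4; slot 4 is free => place at 4.
206 hashes to 2, h2=3; 2 taken => place at 0.
931 hashes to 2, h2=4; 2 taken => place at 1.
Table: [206, 931, 246, —, 702]

1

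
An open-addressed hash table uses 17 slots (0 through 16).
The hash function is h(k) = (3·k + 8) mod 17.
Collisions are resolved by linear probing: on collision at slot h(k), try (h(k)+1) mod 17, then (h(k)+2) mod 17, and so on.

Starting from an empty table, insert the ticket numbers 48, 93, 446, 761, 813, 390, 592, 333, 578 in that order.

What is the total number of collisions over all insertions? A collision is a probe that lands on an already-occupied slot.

48 hashes to 16; slot 16 is free → place at 16.
93 hashes to 15; slot 15 is free → place at 15.
446 hashes to 3; slot 3 is free → place at 3.
761 hashes to 13; slot 13 is free → place at 13.
813 hashes to 16; 16 taken → place at 0.
390 hashes to 5; slot 5 is free → place at 5.
592 hashes to 16; 16,0 taken → place at 1.
333 hashes to 4; slot 4 is free → place at 4.
578 hashes to 8; slot 8 is free → place at 8.
Table: [813, 592, ., 446, 333, 390, ., ., 578, ., ., ., ., 761, ., 93, 48]

3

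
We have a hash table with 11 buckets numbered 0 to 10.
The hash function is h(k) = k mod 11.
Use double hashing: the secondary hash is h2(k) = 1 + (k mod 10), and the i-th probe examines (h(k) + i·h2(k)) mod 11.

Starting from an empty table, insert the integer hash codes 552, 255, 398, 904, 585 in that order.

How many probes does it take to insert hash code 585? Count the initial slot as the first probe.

3

552: h=2 -> slot 2
255: h=2, h2=6, probe 2,8 -> slot 8
398: h=2, h2=9, probe 2,0 -> slot 0
904: h=2, h2=5, probe 2,7 -> slot 7
585: h=2, h2=6, probe 2,8,3 -> slot 3
Table: [398, ∅, 552, 585, ∅, ∅, ∅, 904, 255, ∅, ∅]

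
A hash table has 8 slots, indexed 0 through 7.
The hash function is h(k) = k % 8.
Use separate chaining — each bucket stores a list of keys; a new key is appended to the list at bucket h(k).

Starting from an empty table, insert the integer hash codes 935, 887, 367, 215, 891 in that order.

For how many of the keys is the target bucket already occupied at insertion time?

3

Insert 935: h=7, bucket 7 empty → new chain.
Insert 887: h=7, bucket 7 nonempty → append to chain.
Insert 367: h=7, bucket 7 nonempty → append to chain.
Insert 215: h=7, bucket 7 nonempty → append to chain.
Insert 891: h=3, bucket 3 empty → new chain.
Final buckets:
0: -
1: -
2: -
3: 891
4: -
5: -
6: -
7: 935 -> 887 -> 367 -> 215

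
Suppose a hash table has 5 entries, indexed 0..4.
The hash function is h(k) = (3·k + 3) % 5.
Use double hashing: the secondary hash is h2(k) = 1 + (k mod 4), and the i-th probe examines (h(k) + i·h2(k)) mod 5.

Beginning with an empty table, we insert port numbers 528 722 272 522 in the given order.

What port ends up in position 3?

522

528: h=2 => slot 2
722: h=4 => slot 4
272: h=4, h2=1, probe 4,0 => slot 0
522: h=4, h2=3, probe 4,2,0,3 => slot 3
Table: [272, ∅, 528, 522, 722]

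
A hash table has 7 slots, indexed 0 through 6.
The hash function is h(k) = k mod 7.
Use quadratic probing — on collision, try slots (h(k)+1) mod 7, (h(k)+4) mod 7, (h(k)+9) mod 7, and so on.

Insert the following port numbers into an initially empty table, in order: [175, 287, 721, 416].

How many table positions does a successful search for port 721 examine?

3

175: h=0 => slot 0
287: h=0, probe 0,1 => slot 1
721: h=0, probe 0,1,4 => slot 4
416: h=3 => slot 3
Table: [175, 287, _, 416, 721, _, _]
Lookup 721: h=0, probe 0,1,4 → found at 4.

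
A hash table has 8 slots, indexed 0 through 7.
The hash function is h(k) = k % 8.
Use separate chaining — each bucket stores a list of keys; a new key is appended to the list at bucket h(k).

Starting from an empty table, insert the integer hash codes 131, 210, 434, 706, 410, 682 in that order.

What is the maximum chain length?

131 → bucket 3
210 → bucket 2
434 → bucket 2 (collision)
706 → bucket 2 (collision)
410 → bucket 2 (collision)
682 → bucket 2 (collision)
Final buckets:
0: ∅
1: ∅
2: 210 -> 434 -> 706 -> 410 -> 682
3: 131
4: ∅
5: ∅
6: ∅
7: ∅

5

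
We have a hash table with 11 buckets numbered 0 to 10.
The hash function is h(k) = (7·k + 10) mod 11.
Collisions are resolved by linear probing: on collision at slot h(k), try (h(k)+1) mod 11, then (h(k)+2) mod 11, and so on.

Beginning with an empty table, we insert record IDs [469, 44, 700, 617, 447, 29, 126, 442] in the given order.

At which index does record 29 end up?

8

469 hashes to 4; slot 4 is free -> place at 4.
44 hashes to 10; slot 10 is free -> place at 10.
700 hashes to 4; 4 taken -> place at 5.
617 hashes to 6; slot 6 is free -> place at 6.
447 hashes to 4; 4,5,6 taken -> place at 7.
29 hashes to 4; 4,5,6,7 taken -> place at 8.
126 hashes to 1; slot 1 is free -> place at 1.
442 hashes to 2; slot 2 is free -> place at 2.
Table: [—, 126, 442, —, 469, 700, 617, 447, 29, —, 44]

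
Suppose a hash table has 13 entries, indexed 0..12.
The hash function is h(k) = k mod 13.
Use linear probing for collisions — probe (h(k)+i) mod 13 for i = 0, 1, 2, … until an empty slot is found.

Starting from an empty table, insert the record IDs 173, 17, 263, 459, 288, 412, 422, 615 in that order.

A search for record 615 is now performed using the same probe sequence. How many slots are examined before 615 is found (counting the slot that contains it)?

5

173: h=4 → slot 4
17: h=4, probe 4,5 → slot 5
263: h=3 → slot 3
459: h=4, probe 4,5,6 → slot 6
288: h=2 → slot 2
412: h=9 → slot 9
422: h=6, probe 6,7 → slot 7
615: h=4, probe 4,5,6,7,8 → slot 8
Table: [-, -, 288, 263, 173, 17, 459, 422, 615, 412, -, -, -]
Lookup 615: h=4, probe 4,5,6,7,8 → found at 8.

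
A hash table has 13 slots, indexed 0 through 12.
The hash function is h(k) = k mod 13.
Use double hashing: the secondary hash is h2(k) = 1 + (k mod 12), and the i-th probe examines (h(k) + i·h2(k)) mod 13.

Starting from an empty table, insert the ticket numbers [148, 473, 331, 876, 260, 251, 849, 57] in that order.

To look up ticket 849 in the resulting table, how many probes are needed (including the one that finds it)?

148 hashes to 5; slot 5 is free => place at 5.
473 hashes to 5, h2=6; 5 taken => place at 11.
331 hashes to 6; slot 6 is free => place at 6.
876 hashes to 5, h2=1; 5,6 taken => place at 7.
260 hashes to 0; slot 0 is free => place at 0.
251 hashes to 4; slot 4 is free => place at 4.
849 hashes to 4, h2=10; 4 taken => place at 1.
57 hashes to 5, h2=10; 5 taken => place at 2.
Table: [260, 849, 57, ∅, 251, 148, 331, 876, ∅, ∅, ∅, 473, ∅]
Lookup 849: h=4, h2=10, probe 4,1 → found at 1.

2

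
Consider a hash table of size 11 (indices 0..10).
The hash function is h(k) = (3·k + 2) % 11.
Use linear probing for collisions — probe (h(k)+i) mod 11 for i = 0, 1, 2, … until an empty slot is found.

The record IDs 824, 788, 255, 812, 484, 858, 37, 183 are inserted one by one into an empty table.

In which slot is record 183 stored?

824: h=10 → slot 10
788: h=1 → slot 1
255: h=8 → slot 8
812: h=7 → slot 7
484: h=2 → slot 2
858: h=2, probe 2,3 → slot 3
37: h=3, probe 3,4 → slot 4
183: h=1, probe 1,2,3,4,5 → slot 5
Table: [∅, 788, 484, 858, 37, 183, ∅, 812, 255, ∅, 824]

5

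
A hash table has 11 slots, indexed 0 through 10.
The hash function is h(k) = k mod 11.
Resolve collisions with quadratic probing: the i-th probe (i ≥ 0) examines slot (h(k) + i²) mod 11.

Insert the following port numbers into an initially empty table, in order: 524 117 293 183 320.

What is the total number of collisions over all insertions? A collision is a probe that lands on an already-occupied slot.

6

524: h=7 => slot 7
117: h=7, probe 7,8 => slot 8
293: h=7, probe 7,8,0 => slot 0
183: h=7, probe 7,8,0,5 => slot 5
320: h=1 => slot 1
Table: [293, 320, ., ., ., 183, ., 524, 117, ., .]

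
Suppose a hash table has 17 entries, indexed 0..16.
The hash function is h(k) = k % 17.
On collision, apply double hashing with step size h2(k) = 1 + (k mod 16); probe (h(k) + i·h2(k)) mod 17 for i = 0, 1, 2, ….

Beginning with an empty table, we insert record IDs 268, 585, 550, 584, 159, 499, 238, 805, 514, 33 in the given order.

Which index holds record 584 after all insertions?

268: h=13 -> slot 13
585: h=7 -> slot 7
550: h=6 -> slot 6
584: h=6, h2=9, probe 6,15 -> slot 15
159: h=6, h2=16, probe 6,5 -> slot 5
499: h=6, h2=4, probe 6,10 -> slot 10
238: h=0 -> slot 0
805: h=6, h2=6, probe 6,12 -> slot 12
514: h=4 -> slot 4
33: h=16 -> slot 16
Table: [238, —, —, —, 514, 159, 550, 585, —, —, 499, —, 805, 268, —, 584, 33]

15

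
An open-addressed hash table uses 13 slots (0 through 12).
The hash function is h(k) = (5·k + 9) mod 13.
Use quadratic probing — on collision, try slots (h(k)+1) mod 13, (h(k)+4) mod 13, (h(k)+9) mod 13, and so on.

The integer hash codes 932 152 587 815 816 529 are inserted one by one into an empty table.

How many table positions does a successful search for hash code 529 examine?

932: h=2 -> slot 2
152: h=2, probe 2,3 -> slot 3
587: h=6 -> slot 6
815: h=2, probe 2,3,6,11 -> slot 11
816: h=7 -> slot 7
529: h=2, probe 2,3,6,11,5 -> slot 5
Table: [-, -, 932, 152, -, 529, 587, 816, -, -, -, 815, -]
Lookup 529: h=2, probe 2,3,6,11,5 → found at 5.

5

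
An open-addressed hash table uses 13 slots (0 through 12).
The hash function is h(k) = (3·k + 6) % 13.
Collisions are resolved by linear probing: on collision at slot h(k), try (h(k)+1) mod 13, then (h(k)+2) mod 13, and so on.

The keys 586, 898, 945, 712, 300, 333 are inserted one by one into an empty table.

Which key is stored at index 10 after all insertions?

586 hashes to 9; slot 9 is free => place at 9.
898 hashes to 9; 9 taken => place at 10.
945 hashes to 7; slot 7 is free => place at 7.
712 hashes to 10; 10 taken => place at 11.
300 hashes to 9; 9,10,11 taken => place at 12.
333 hashes to 4; slot 4 is free => place at 4.
Table: [., ., ., ., 333, ., ., 945, ., 586, 898, 712, 300]

898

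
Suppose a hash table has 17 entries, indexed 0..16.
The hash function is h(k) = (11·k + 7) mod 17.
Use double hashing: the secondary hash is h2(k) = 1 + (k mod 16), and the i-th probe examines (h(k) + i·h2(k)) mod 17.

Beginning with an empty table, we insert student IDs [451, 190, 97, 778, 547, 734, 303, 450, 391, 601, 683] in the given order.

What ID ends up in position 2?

734

451: h=4 => slot 4
190: h=6 => slot 6
97: h=3 => slot 3
778: h=14 => slot 14
547: h=6, h2=4, probe 6,10 => slot 10
734: h=6, h2=15, probe 6,4,2 => slot 2
303: h=8 => slot 8
450: h=10, h2=3, probe 10,13 => slot 13
391: h=7 => slot 7
601: h=5 => slot 5
683: h=6, h2=12, probe 6,1 => slot 1
Table: [∅, 683, 734, 97, 451, 601, 190, 391, 303, ∅, 547, ∅, ∅, 450, 778, ∅, ∅]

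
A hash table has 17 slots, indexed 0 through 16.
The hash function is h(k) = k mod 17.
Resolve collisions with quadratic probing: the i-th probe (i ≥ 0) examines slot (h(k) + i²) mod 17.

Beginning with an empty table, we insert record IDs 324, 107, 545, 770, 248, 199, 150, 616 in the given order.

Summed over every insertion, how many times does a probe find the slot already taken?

324: h=1 -> slot 1
107: h=5 -> slot 5
545: h=1, probe 1,2 -> slot 2
770: h=5, probe 5,6 -> slot 6
248: h=10 -> slot 10
199: h=12 -> slot 12
150: h=14 -> slot 14
616: h=4 -> slot 4
Table: [—, 324, 545, —, 616, 107, 770, —, —, —, 248, —, 199, —, 150, —, —]

2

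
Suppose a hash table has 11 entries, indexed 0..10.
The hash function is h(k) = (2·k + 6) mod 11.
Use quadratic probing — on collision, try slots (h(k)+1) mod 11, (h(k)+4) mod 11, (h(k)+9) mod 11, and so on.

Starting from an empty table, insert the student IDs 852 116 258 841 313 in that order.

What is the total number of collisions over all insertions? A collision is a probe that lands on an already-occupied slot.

852 hashes to 5; slot 5 is free -> place at 5.
116 hashes to 7; slot 7 is free -> place at 7.
258 hashes to 5; 5 taken -> place at 6.
841 hashes to 5; 5,6 taken -> place at 9.
313 hashes to 5; 5,6,9 taken -> place at 3.
Table: [., ., ., 313, ., 852, 258, 116, ., 841, .]

6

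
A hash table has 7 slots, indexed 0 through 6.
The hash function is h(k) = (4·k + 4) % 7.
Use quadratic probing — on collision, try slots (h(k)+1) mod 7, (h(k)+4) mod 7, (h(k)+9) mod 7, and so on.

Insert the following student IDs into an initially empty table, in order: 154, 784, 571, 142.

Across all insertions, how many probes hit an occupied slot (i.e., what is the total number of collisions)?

3

Insert 154: h=4, slot 4 empty → index 4.
Insert 784: h=4, slot 4 occupied → index 5.
Insert 571: h=6, slot 6 empty → index 6.
Insert 142: h=5, slots 5,6 occupied → index 2.
Table: [., ., 142, ., 154, 784, 571]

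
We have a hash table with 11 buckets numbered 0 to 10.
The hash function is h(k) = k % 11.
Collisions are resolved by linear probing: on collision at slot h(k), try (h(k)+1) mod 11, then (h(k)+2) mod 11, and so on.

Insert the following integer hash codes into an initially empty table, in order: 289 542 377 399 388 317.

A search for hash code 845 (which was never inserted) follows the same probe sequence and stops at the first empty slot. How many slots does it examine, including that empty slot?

289 hashes to 3; slot 3 is free → place at 3.
542 hashes to 3; 3 taken → place at 4.
377 hashes to 3; 3,4 taken → place at 5.
399 hashes to 3; 3,4,5 taken → place at 6.
388 hashes to 3; 3,4,5,6 taken → place at 7.
317 hashes to 9; slot 9 is free → place at 9.
Table: [_, _, _, 289, 542, 377, 399, 388, _, 317, _]
Lookup 845: h=9, probe 9,10 → slot 10 empty, not found.

2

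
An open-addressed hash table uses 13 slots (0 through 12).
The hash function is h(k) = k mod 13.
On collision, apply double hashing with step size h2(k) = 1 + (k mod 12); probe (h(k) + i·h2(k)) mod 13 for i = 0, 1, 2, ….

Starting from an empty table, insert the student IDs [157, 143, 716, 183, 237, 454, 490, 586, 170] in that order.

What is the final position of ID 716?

10

Insert 157: h=1, slot 1 empty => index 1.
Insert 143: h=0, slot 0 empty => index 0.
Insert 716: h=1, h2=9, slot 1 occupied => index 10.
Insert 183: h=1, h2=4, slot 1 occupied => index 5.
Insert 237: h=3, slot 3 empty => index 3.
Insert 454: h=12, slot 12 empty => index 12.
Insert 490: h=9, slot 9 empty => index 9.
Insert 586: h=1, h2=11, slots 1,12,10 occupied => index 8.
Insert 170: h=1, h2=3, slot 1 occupied => index 4.
Table: [143, 157, -, 237, 170, 183, -, -, 586, 490, 716, -, 454]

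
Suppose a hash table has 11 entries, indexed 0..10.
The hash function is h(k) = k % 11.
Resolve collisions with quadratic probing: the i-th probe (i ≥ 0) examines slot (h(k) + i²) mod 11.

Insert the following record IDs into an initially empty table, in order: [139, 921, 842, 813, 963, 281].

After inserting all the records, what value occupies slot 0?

139: h=7 => slot 7
921: h=8 => slot 8
842: h=6 => slot 6
813: h=10 => slot 10
963: h=6, probe 6,7,10,4 => slot 4
281: h=6, probe 6,7,10,4,0 => slot 0
Table: [281, —, —, —, 963, —, 842, 139, 921, —, 813]

281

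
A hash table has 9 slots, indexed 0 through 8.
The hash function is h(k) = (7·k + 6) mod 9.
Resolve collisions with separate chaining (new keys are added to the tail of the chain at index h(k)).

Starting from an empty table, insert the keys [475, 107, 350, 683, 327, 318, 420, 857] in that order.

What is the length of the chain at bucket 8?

3

475 → bucket 1
107 → bucket 8
350 → bucket 8 (collision)
683 → bucket 8 (collision)
327 → bucket 0
318 → bucket 0 (collision)
420 → bucket 3
857 → bucket 2
Final buckets:
0: 327 -> 318
1: 475
2: 857
3: 420
4: -
5: -
6: -
7: -
8: 107 -> 350 -> 683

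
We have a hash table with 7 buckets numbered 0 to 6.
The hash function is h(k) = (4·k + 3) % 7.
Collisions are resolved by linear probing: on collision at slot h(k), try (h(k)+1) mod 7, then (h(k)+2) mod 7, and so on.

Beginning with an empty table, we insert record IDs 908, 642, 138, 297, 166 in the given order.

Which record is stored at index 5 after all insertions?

166

Insert 908: h=2, slot 2 empty -> index 2.
Insert 642: h=2, slot 2 occupied -> index 3.
Insert 138: h=2, slots 2,3 occupied -> index 4.
Insert 297: h=1, slot 1 empty -> index 1.
Insert 166: h=2, slots 2,3,4 occupied -> index 5.
Table: [—, 297, 908, 642, 138, 166, —]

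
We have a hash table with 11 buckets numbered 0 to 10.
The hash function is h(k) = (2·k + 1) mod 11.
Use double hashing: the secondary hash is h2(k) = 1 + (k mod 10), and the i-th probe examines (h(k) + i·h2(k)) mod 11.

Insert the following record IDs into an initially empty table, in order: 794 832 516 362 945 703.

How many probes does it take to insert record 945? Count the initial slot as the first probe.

794: h=5 -> slot 5
832: h=4 -> slot 4
516: h=10 -> slot 10
362: h=10, h2=3, probe 10,2 -> slot 2
945: h=10, h2=6, probe 10,5,0 -> slot 0
703: h=10, h2=4, probe 10,3 -> slot 3
Table: [945, _, 362, 703, 832, 794, _, _, _, _, 516]

3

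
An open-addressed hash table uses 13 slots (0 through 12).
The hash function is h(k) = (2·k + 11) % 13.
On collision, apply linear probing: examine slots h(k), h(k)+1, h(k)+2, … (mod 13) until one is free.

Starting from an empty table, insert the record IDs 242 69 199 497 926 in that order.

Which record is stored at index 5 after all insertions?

926

242 hashes to 1; slot 1 is free -> place at 1.
69 hashes to 6; slot 6 is free -> place at 6.
199 hashes to 6; 6 taken -> place at 7.
497 hashes to 4; slot 4 is free -> place at 4.
926 hashes to 4; 4 taken -> place at 5.
Table: [-, 242, -, -, 497, 926, 69, 199, -, -, -, -, -]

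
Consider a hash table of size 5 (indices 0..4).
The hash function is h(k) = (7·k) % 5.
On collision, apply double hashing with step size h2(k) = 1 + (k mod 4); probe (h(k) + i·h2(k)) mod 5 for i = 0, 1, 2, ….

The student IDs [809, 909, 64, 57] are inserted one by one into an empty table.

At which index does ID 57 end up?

1

809: h=3 => slot 3
909: h=3, h2=2, probe 3,0 => slot 0
64: h=3, h2=1, probe 3,4 => slot 4
57: h=4, h2=2, probe 4,1 => slot 1
Table: [909, 57, _, 809, 64]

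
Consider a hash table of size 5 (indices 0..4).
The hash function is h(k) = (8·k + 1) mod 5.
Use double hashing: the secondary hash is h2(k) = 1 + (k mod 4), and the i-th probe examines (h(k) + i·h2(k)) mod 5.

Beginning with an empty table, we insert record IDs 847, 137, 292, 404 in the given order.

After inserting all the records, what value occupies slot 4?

847 hashes to 2; slot 2 is free -> place at 2.
137 hashes to 2, h2=2; 2 taken -> place at 4.
292 hashes to 2, h2=1; 2 taken -> place at 3.
404 hashes to 3, h2=1; 3,4 taken -> place at 0.
Table: [404, _, 847, 292, 137]

137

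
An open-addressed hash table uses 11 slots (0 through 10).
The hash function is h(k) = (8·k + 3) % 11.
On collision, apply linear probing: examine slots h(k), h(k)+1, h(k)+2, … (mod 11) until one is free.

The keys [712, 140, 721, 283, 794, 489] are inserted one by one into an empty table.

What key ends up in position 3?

Insert 712: h=1, slot 1 empty → index 1.
Insert 140: h=1, slot 1 occupied → index 2.
Insert 721: h=7, slot 7 empty → index 7.
Insert 283: h=1, slots 1,2 occupied → index 3.
Insert 794: h=8, slot 8 empty → index 8.
Insert 489: h=10, slot 10 empty → index 10.
Table: [-, 712, 140, 283, -, -, -, 721, 794, -, 489]

283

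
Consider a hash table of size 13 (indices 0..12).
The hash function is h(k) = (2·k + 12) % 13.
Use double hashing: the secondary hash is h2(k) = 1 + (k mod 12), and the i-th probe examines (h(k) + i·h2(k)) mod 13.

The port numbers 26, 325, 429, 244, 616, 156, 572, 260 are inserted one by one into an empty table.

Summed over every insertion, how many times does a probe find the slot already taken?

26 hashes to 12; slot 12 is free => place at 12.
325 hashes to 12, h2=2; 12 taken => place at 1.
429 hashes to 12, h2=10; 12 taken => place at 9.
244 hashes to 6; slot 6 is free => place at 6.
616 hashes to 9, h2=5; 9,1,6 taken => place at 11.
156 hashes to 12, h2=1; 12 taken => place at 0.
572 hashes to 12, h2=9; 12 taken => place at 8.
260 hashes to 12, h2=9; 12,8 taken => place at 4.
Table: [156, 325, —, —, 260, —, 244, —, 572, 429, —, 616, 26]

9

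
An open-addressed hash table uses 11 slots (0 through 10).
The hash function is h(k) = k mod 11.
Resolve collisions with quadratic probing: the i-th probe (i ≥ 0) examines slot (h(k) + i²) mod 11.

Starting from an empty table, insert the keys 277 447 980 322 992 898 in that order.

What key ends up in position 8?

277: h=2 -> slot 2
447: h=7 -> slot 7
980: h=1 -> slot 1
322: h=3 -> slot 3
992: h=2, probe 2,3,6 -> slot 6
898: h=7, probe 7,8 -> slot 8
Table: [., 980, 277, 322, ., ., 992, 447, 898, ., .]

898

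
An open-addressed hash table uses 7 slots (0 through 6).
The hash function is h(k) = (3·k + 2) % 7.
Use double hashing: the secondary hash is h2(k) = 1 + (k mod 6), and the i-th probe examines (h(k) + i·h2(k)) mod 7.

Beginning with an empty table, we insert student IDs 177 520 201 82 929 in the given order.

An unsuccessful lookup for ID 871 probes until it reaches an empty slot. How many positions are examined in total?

5

Insert 177: h=1, slot 1 empty => index 1.
Insert 520: h=1, h2=5, slot 1 occupied => index 6.
Insert 201: h=3, slot 3 empty => index 3.
Insert 82: h=3, h2=5, slots 3,1,6 occupied => index 4.
Insert 929: h=3, h2=6, slot 3 occupied => index 2.
Table: [—, 177, 929, 201, 82, —, 520]
Lookup 871: h=4, h2=2, probe 4,6,1,3,5 → slot 5 empty, not found.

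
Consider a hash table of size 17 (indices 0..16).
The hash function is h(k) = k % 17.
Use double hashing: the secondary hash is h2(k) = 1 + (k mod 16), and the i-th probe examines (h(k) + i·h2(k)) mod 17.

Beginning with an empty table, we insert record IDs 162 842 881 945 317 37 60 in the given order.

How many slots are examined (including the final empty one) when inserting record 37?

Insert 162: h=9, slot 9 empty -> index 9.
Insert 842: h=9, h2=11, slot 9 occupied -> index 3.
Insert 881: h=14, slot 14 empty -> index 14.
Insert 945: h=10, slot 10 empty -> index 10.
Insert 317: h=11, slot 11 empty -> index 11.
Insert 37: h=3, h2=6, slots 3,9 occupied -> index 15.
Insert 60: h=9, h2=13, slot 9 occupied -> index 5.
Table: [-, -, -, 842, -, 60, -, -, -, 162, 945, 317, -, -, 881, 37, -]

3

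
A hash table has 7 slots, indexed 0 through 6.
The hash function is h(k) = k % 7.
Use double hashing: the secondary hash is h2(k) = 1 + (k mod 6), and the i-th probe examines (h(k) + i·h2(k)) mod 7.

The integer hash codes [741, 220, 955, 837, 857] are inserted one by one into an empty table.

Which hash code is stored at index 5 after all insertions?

Insert 741: h=6, slot 6 empty → index 6.
Insert 220: h=3, slot 3 empty → index 3.
Insert 955: h=3, h2=2, slot 3 occupied → index 5.
Insert 837: h=4, slot 4 empty → index 4.
Insert 857: h=3, h2=6, slot 3 occupied → index 2.
Table: [-, -, 857, 220, 837, 955, 741]

955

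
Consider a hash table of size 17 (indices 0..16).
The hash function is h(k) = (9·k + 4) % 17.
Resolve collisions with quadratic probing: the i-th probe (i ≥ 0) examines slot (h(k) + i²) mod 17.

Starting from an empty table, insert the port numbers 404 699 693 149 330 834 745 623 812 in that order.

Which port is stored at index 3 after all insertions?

693

404: h=2 → slot 2
699: h=5 → slot 5
693: h=2, probe 2,3 → slot 3
149: h=2, probe 2,3,6 → slot 6
330: h=16 → slot 16
834: h=13 → slot 13
745: h=11 → slot 11
623: h=1 → slot 1
812: h=2, probe 2,3,6,11,1,10 → slot 10
Table: [., 623, 404, 693, ., 699, 149, ., ., ., 812, 745, ., 834, ., ., 330]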